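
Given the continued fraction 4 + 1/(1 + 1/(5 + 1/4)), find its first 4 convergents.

Using the convergent recurrence p_i = a_i*p_{i-1} + p_{i-2}, q_i = a_i*q_{i-1} + q_{i-2} with p_{-2}=0, p_{-1}=1, q_{-2}=1, q_{-1}=0:
  i=0: a_0=4, p_0 = 4*1 + 0 = 4, q_0 = 4*0 + 1 = 1.
  i=1: a_1=1, p_1 = 1*4 + 1 = 5, q_1 = 1*1 + 0 = 1.
  i=2: a_2=5, p_2 = 5*5 + 4 = 29, q_2 = 5*1 + 1 = 6.
  i=3: a_3=4, p_3 = 4*29 + 5 = 121, q_3 = 4*6 + 1 = 25.

4/1, 5/1, 29/6, 121/25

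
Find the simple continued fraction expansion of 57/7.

[8; 7]

Run the Euclidean algorithm on 57 and 7; the successive quotients are the partial quotients a_0, a_1, ... (each step inverts the fractional part left over by the previous one):
  57 = 8*7 + 1, so a_0 = 8.
  7 = 7*1 + 0, so a_1 = 7.
The remainder reaches 0 after 2 divisions, so the expansion has 2 partial quotients, read off in order.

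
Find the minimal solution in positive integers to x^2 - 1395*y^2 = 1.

(x, y) = (124001, 3320)

First expand sqrt(1395) as a continued fraction. With x_i = (sqrt(1395) + m_i)/d_i and (m_0, d_0) = (0, 1): a_0 = floor(sqrt(1395)) = 37, since 37^2 = 1369 <= 1395 < 1444 = 38^2.
Iterate m_{i+1} = d_i*a_i - m_i, d_{i+1} = (1395 - m_{i+1}^2)/d_i, a_{i+1} = floor((a_0 + m_{i+1})/d_{i+1}):
  m_1 = 1*37 - 0 = 37, d_1 = (1395 - 37^2)/1 = 26/1 = 26, a_1 = floor((37 + 37)/26) = 2.
  m_2 = 26*2 - 37 = 15, d_2 = (1395 - 15^2)/26 = 1170/26 = 45, a_2 = floor((37 + 15)/45) = 1.
  m_3 = 45*1 - 15 = 30, d_3 = (1395 - 30^2)/45 = 495/45 = 11, a_3 = floor((37 + 30)/11) = 6.
  m_4 = 11*6 - 30 = 36, d_4 = (1395 - 36^2)/11 = 99/11 = 9, a_4 = floor((37 + 36)/9) = 8.
  m_5 = 9*8 - 36 = 36, d_5 = (1395 - 36^2)/9 = 99/9 = 11, a_5 = floor((37 + 36)/11) = 6.
  m_6 = 11*6 - 36 = 30, d_6 = (1395 - 30^2)/11 = 495/11 = 45, a_6 = floor((37 + 30)/45) = 1.
  m_7 = 45*1 - 30 = 15, d_7 = (1395 - 15^2)/45 = 1170/45 = 26, a_7 = floor((37 + 15)/26) = 2.
  m_8 = 26*2 - 15 = 37, d_8 = (1395 - 37^2)/26 = 26/26 = 1, a_8 = floor((37 + 37)/1) = 74.
  m_9 = 1*74 - 37 = 37, d_9 = (1395 - 37^2)/1 = 26/1 = 26: (m_9, d_9) = (m_1, d_1) = (37, 26), so from here the quotients repeat a_1, ..., a_8; the period length is 8.
So sqrt(1395) = [37; (2, 1, 6, 8, 6, 1, 2, 74)] with period length k = 8.
k is even, so the fundamental solution of x^2 - 1395y^2 = 1 is (p_{k-1}, q_{k-1}) = (p_7, q_7); compute convergents through index 7.
Convergents (p_i = a_i*p_{i-1} + p_{i-2}, q_i = a_i*q_{i-1} + q_{i-2} with p_{-2}=0, p_{-1}=1, q_{-2}=1, q_{-1}=0):
  i=0: a_0=37, p_0 = 37*1 + 0 = 37, q_0 = 37*0 + 1 = 1.
  i=1: a_1=2, p_1 = 2*37 + 1 = 75, q_1 = 2*1 + 0 = 2.
  i=2: a_2=1, p_2 = 1*75 + 37 = 112, q_2 = 1*2 + 1 = 3.
  i=3: a_3=6, p_3 = 6*112 + 75 = 747, q_3 = 6*3 + 2 = 20.
  i=4: a_4=8, p_4 = 8*747 + 112 = 6088, q_4 = 8*20 + 3 = 163.
  i=5: a_5=6, p_5 = 6*6088 + 747 = 37275, q_5 = 6*163 + 20 = 998.
  i=6: a_6=1, p_6 = 1*37275 + 6088 = 43363, q_6 = 1*998 + 163 = 1161.
  i=7: a_7=2, p_7 = 2*43363 + 37275 = 124001, q_7 = 2*1161 + 998 = 3320.
Check: 124001^2 - 1395*3320^2 = 15376248001 - 15376248000 = 1, so (x, y) = (124001, 3320) solves the equation, and by the theorem it is the least positive solution.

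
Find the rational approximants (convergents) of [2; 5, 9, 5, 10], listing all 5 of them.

2/1, 11/5, 101/46, 516/235, 5261/2396

Using the convergent recurrence p_i = a_i*p_{i-1} + p_{i-2}, q_i = a_i*q_{i-1} + q_{i-2} with p_{-2}=0, p_{-1}=1, q_{-2}=1, q_{-1}=0:
  i=0: a_0=2, p_0 = 2*1 + 0 = 2, q_0 = 2*0 + 1 = 1.
  i=1: a_1=5, p_1 = 5*2 + 1 = 11, q_1 = 5*1 + 0 = 5.
  i=2: a_2=9, p_2 = 9*11 + 2 = 101, q_2 = 9*5 + 1 = 46.
  i=3: a_3=5, p_3 = 5*101 + 11 = 516, q_3 = 5*46 + 5 = 235.
  i=4: a_4=10, p_4 = 10*516 + 101 = 5261, q_4 = 10*235 + 46 = 2396.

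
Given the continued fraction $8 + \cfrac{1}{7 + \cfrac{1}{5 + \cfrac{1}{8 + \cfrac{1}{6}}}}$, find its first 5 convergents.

Using the convergent recurrence p_i = a_i*p_{i-1} + p_{i-2}, q_i = a_i*q_{i-1} + q_{i-2} with p_{-2}=0, p_{-1}=1, q_{-2}=1, q_{-1}=0:
  i=0: a_0=8, p_0 = 8*1 + 0 = 8, q_0 = 8*0 + 1 = 1.
  i=1: a_1=7, p_1 = 7*8 + 1 = 57, q_1 = 7*1 + 0 = 7.
  i=2: a_2=5, p_2 = 5*57 + 8 = 293, q_2 = 5*7 + 1 = 36.
  i=3: a_3=8, p_3 = 8*293 + 57 = 2401, q_3 = 8*36 + 7 = 295.
  i=4: a_4=6, p_4 = 6*2401 + 293 = 14699, q_4 = 6*295 + 36 = 1806.

8/1, 57/7, 293/36, 2401/295, 14699/1806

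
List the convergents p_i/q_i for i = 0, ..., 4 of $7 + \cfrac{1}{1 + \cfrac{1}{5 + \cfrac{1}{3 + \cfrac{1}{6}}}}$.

Using the convergent recurrence p_i = a_i*p_{i-1} + p_{i-2}, q_i = a_i*q_{i-1} + q_{i-2} with p_{-2}=0, p_{-1}=1, q_{-2}=1, q_{-1}=0:
  i=0: a_0=7, p_0 = 7*1 + 0 = 7, q_0 = 7*0 + 1 = 1.
  i=1: a_1=1, p_1 = 1*7 + 1 = 8, q_1 = 1*1 + 0 = 1.
  i=2: a_2=5, p_2 = 5*8 + 7 = 47, q_2 = 5*1 + 1 = 6.
  i=3: a_3=3, p_3 = 3*47 + 8 = 149, q_3 = 3*6 + 1 = 19.
  i=4: a_4=6, p_4 = 6*149 + 47 = 941, q_4 = 6*19 + 6 = 120.

7/1, 8/1, 47/6, 149/19, 941/120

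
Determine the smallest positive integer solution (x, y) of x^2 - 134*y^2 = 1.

First expand sqrt(134) as a continued fraction. With x_i = (sqrt(134) + m_i)/d_i and (m_0, d_0) = (0, 1): a_0 = floor(sqrt(134)) = 11, since 11^2 = 121 <= 134 < 144 = 12^2.
Iterate m_{i+1} = d_i*a_i - m_i, d_{i+1} = (134 - m_{i+1}^2)/d_i, a_{i+1} = floor((a_0 + m_{i+1})/d_{i+1}):
  m_1 = 1*11 - 0 = 11, d_1 = (134 - 11^2)/1 = 13/1 = 13, a_1 = floor((11 + 11)/13) = 1.
  m_2 = 13*1 - 11 = 2, d_2 = (134 - 2^2)/13 = 130/13 = 10, a_2 = floor((11 + 2)/10) = 1.
  m_3 = 10*1 - 2 = 8, d_3 = (134 - 8^2)/10 = 70/10 = 7, a_3 = floor((11 + 8)/7) = 2.
  m_4 = 7*2 - 8 = 6, d_4 = (134 - 6^2)/7 = 98/7 = 14, a_4 = floor((11 + 6)/14) = 1.
  m_5 = 14*1 - 6 = 8, d_5 = (134 - 8^2)/14 = 70/14 = 5, a_5 = floor((11 + 8)/5) = 3.
  m_6 = 5*3 - 8 = 7, d_6 = (134 - 7^2)/5 = 85/5 = 17, a_6 = floor((11 + 7)/17) = 1.
  m_7 = 17*1 - 7 = 10, d_7 = (134 - 10^2)/17 = 34/17 = 2, a_7 = floor((11 + 10)/2) = 10.
  m_8 = 2*10 - 10 = 10, d_8 = (134 - 10^2)/2 = 34/2 = 17, a_8 = floor((11 + 10)/17) = 1.
  m_9 = 17*1 - 10 = 7, d_9 = (134 - 7^2)/17 = 85/17 = 5, a_9 = floor((11 + 7)/5) = 3.
  m_10 = 5*3 - 7 = 8, d_10 = (134 - 8^2)/5 = 70/5 = 14, a_10 = floor((11 + 8)/14) = 1.
  m_11 = 14*1 - 8 = 6, d_11 = (134 - 6^2)/14 = 98/14 = 7, a_11 = floor((11 + 6)/7) = 2.
  m_12 = 7*2 - 6 = 8, d_12 = (134 - 8^2)/7 = 70/7 = 10, a_12 = floor((11 + 8)/10) = 1.
  m_13 = 10*1 - 8 = 2, d_13 = (134 - 2^2)/10 = 130/10 = 13, a_13 = floor((11 + 2)/13) = 1.
  m_14 = 13*1 - 2 = 11, d_14 = (134 - 11^2)/13 = 13/13 = 1, a_14 = floor((11 + 11)/1) = 22.
  m_15 = 1*22 - 11 = 11, d_15 = (134 - 11^2)/1 = 13/1 = 13: (m_15, d_15) = (m_1, d_1) = (11, 13), so from here the quotients repeat a_1, ..., a_14; the period length is 14.
So sqrt(134) = [11; (1, 1, 2, 1, 3, 1, 10, 1, 3, 1, 2, 1, 1, 22)] with period length k = 14.
k is even, so the fundamental solution of x^2 - 134y^2 = 1 is (p_{k-1}, q_{k-1}) = (p_13, q_13); compute convergents through index 13.
Convergents (p_i = a_i*p_{i-1} + p_{i-2}, q_i = a_i*q_{i-1} + q_{i-2} with p_{-2}=0, p_{-1}=1, q_{-2}=1, q_{-1}=0):
  i=0: a_0=11, p_0 = 11*1 + 0 = 11, q_0 = 11*0 + 1 = 1.
  i=1: a_1=1, p_1 = 1*11 + 1 = 12, q_1 = 1*1 + 0 = 1.
  i=2: a_2=1, p_2 = 1*12 + 11 = 23, q_2 = 1*1 + 1 = 2.
  i=3: a_3=2, p_3 = 2*23 + 12 = 58, q_3 = 2*2 + 1 = 5.
  i=4: a_4=1, p_4 = 1*58 + 23 = 81, q_4 = 1*5 + 2 = 7.
  i=5: a_5=3, p_5 = 3*81 + 58 = 301, q_5 = 3*7 + 5 = 26.
  i=6: a_6=1, p_6 = 1*301 + 81 = 382, q_6 = 1*26 + 7 = 33.
  i=7: a_7=10, p_7 = 10*382 + 301 = 4121, q_7 = 10*33 + 26 = 356.
  i=8: a_8=1, p_8 = 1*4121 + 382 = 4503, q_8 = 1*356 + 33 = 389.
  i=9: a_9=3, p_9 = 3*4503 + 4121 = 17630, q_9 = 3*389 + 356 = 1523.
  i=10: a_10=1, p_10 = 1*17630 + 4503 = 22133, q_10 = 1*1523 + 389 = 1912.
  i=11: a_11=2, p_11 = 2*22133 + 17630 = 61896, q_11 = 2*1912 + 1523 = 5347.
  i=12: a_12=1, p_12 = 1*61896 + 22133 = 84029, q_12 = 1*5347 + 1912 = 7259.
  i=13: a_13=1, p_13 = 1*84029 + 61896 = 145925, q_13 = 1*7259 + 5347 = 12606.
Check: 145925^2 - 134*12606^2 = 21294105625 - 21294105624 = 1, so (x, y) = (145925, 12606) solves the equation, and by the theorem it is the least positive solution.

(x, y) = (145925, 12606)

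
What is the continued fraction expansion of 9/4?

Run the Euclidean algorithm on 9 and 4; the successive quotients are the partial quotients a_0, a_1, ... (each step inverts the fractional part left over by the previous one):
  9 = 2*4 + 1, so a_0 = 2.
  4 = 4*1 + 0, so a_1 = 4.
The remainder reaches 0 after 2 divisions, so the expansion has 2 partial quotients, read off in order.

[2; 4]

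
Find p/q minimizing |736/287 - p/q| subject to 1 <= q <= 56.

100/39

Expand x = 736/287 as a continued fraction with the Euclidean algorithm:
  736 = 2*287 + 162, so a_0 = 2.
  287 = 1*162 + 125, so a_1 = 1.
  162 = 1*125 + 37, so a_2 = 1.
  125 = 3*37 + 14, so a_3 = 3.
  37 = 2*14 + 9, so a_4 = 2.
  14 = 1*9 + 5, so a_5 = 1.
  9 = 1*5 + 4, so a_6 = 1.
  5 = 1*4 + 1, so a_7 = 1.
  4 = 4*1 + 0, so a_8 = 4.
so x = [2; 1, 1, 3, 2, 1, 1, 1, 4].
Convergents (p_i = a_i*p_{i-1} + p_{i-2}, q_i = a_i*q_{i-1} + q_{i-2} with p_{-2}=0, p_{-1}=1, q_{-2}=1, q_{-1}=0), until the denominator exceeds 56:
  i=0: a_0=2, p_0 = 2*1 + 0 = 2, q_0 = 2*0 + 1 = 1.
  i=1: a_1=1, p_1 = 1*2 + 1 = 3, q_1 = 1*1 + 0 = 1.
  i=2: a_2=1, p_2 = 1*3 + 2 = 5, q_2 = 1*1 + 1 = 2.
  i=3: a_3=3, p_3 = 3*5 + 3 = 18, q_3 = 3*2 + 1 = 7.
  i=4: a_4=2, p_4 = 2*18 + 5 = 41, q_4 = 2*7 + 2 = 16.
  i=5: a_5=1, p_5 = 1*41 + 18 = 59, q_5 = 1*16 + 7 = 23.
  i=6: a_6=1, p_6 = 1*59 + 41 = 100, q_6 = 1*23 + 16 = 39.
  i=7: a_7=1, p_7 = 1*100 + 59 = 159, q_7 = 1*39 + 23 = 62.
q_7 = 62 > 56, so the last convergent with denominator <= 56 is p_6/q_6 = 100/39.
The closest fraction with denominator <= 56 is either p_6/q_6 or the intermediate fraction (k*p_6 + p_5)/(k*q_6 + q_5) with the largest k >= 1 whose denominator stays <= 56; these approach x as k grows, and every other convergent or intermediate fraction in range is farther away.
Largest k: floor((56 - q_5)/q_6) = floor((56 - 23)/39) = 0.
Since k = 0, no intermediate fraction beyond p_6/q_6 has denominator <= 56, so the convergent 100/39 is the closest (its error is |736*39 - 100*287|/(287*39) = 4/11193).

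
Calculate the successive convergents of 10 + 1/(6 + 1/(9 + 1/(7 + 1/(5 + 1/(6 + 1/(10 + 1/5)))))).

10/1, 61/6, 559/55, 3974/391, 20429/2010, 126548/12451, 1285909/126520, 6556093/645051

Using the convergent recurrence p_i = a_i*p_{i-1} + p_{i-2}, q_i = a_i*q_{i-1} + q_{i-2} with p_{-2}=0, p_{-1}=1, q_{-2}=1, q_{-1}=0:
  i=0: a_0=10, p_0 = 10*1 + 0 = 10, q_0 = 10*0 + 1 = 1.
  i=1: a_1=6, p_1 = 6*10 + 1 = 61, q_1 = 6*1 + 0 = 6.
  i=2: a_2=9, p_2 = 9*61 + 10 = 559, q_2 = 9*6 + 1 = 55.
  i=3: a_3=7, p_3 = 7*559 + 61 = 3974, q_3 = 7*55 + 6 = 391.
  i=4: a_4=5, p_4 = 5*3974 + 559 = 20429, q_4 = 5*391 + 55 = 2010.
  i=5: a_5=6, p_5 = 6*20429 + 3974 = 126548, q_5 = 6*2010 + 391 = 12451.
  i=6: a_6=10, p_6 = 10*126548 + 20429 = 1285909, q_6 = 10*12451 + 2010 = 126520.
  i=7: a_7=5, p_7 = 5*1285909 + 126548 = 6556093, q_7 = 5*126520 + 12451 = 645051.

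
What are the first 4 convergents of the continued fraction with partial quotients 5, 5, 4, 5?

5/1, 26/5, 109/21, 571/110

Using the convergent recurrence p_i = a_i*p_{i-1} + p_{i-2}, q_i = a_i*q_{i-1} + q_{i-2} with p_{-2}=0, p_{-1}=1, q_{-2}=1, q_{-1}=0:
  i=0: a_0=5, p_0 = 5*1 + 0 = 5, q_0 = 5*0 + 1 = 1.
  i=1: a_1=5, p_1 = 5*5 + 1 = 26, q_1 = 5*1 + 0 = 5.
  i=2: a_2=4, p_2 = 4*26 + 5 = 109, q_2 = 4*5 + 1 = 21.
  i=3: a_3=5, p_3 = 5*109 + 26 = 571, q_3 = 5*21 + 5 = 110.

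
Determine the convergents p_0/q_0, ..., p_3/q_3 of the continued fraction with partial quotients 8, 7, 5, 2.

8/1, 57/7, 293/36, 643/79

Using the convergent recurrence p_i = a_i*p_{i-1} + p_{i-2}, q_i = a_i*q_{i-1} + q_{i-2} with p_{-2}=0, p_{-1}=1, q_{-2}=1, q_{-1}=0:
  i=0: a_0=8, p_0 = 8*1 + 0 = 8, q_0 = 8*0 + 1 = 1.
  i=1: a_1=7, p_1 = 7*8 + 1 = 57, q_1 = 7*1 + 0 = 7.
  i=2: a_2=5, p_2 = 5*57 + 8 = 293, q_2 = 5*7 + 1 = 36.
  i=3: a_3=2, p_3 = 2*293 + 57 = 643, q_3 = 2*36 + 7 = 79.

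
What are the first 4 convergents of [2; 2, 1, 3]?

Using the convergent recurrence p_i = a_i*p_{i-1} + p_{i-2}, q_i = a_i*q_{i-1} + q_{i-2} with p_{-2}=0, p_{-1}=1, q_{-2}=1, q_{-1}=0:
  i=0: a_0=2, p_0 = 2*1 + 0 = 2, q_0 = 2*0 + 1 = 1.
  i=1: a_1=2, p_1 = 2*2 + 1 = 5, q_1 = 2*1 + 0 = 2.
  i=2: a_2=1, p_2 = 1*5 + 2 = 7, q_2 = 1*2 + 1 = 3.
  i=3: a_3=3, p_3 = 3*7 + 5 = 26, q_3 = 3*3 + 2 = 11.

2/1, 5/2, 7/3, 26/11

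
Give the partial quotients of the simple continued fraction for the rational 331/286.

Run the Euclidean algorithm on 331 and 286; the successive quotients are the partial quotients a_0, a_1, ... (each step inverts the fractional part left over by the previous one):
  331 = 1*286 + 45, so a_0 = 1.
  286 = 6*45 + 16, so a_1 = 6.
  45 = 2*16 + 13, so a_2 = 2.
  16 = 1*13 + 3, so a_3 = 1.
  13 = 4*3 + 1, so a_4 = 4.
  3 = 3*1 + 0, so a_5 = 3.
The remainder reaches 0 after 6 divisions, so the expansion has 6 partial quotients, read off in order.

[1; 6, 2, 1, 4, 3]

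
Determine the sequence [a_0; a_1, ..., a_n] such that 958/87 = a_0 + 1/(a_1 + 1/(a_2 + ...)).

Run the Euclidean algorithm on 958 and 87; the successive quotients are the partial quotients a_0, a_1, ... (each step inverts the fractional part left over by the previous one):
  958 = 11*87 + 1, so a_0 = 11.
  87 = 87*1 + 0, so a_1 = 87.
The remainder reaches 0 after 2 divisions, so the expansion has 2 partial quotients, read off in order.

[11; 87]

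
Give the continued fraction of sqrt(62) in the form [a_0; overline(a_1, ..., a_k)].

Write x_i = (sqrt(62) + m_i)/d_i with (m_0, d_0) = (0, 1). a_0 = floor(sqrt(62)) = 7, since 7^2 = 49 <= 62 < 64 = 8^2.
Iterate m_{i+1} = d_i*a_i - m_i, d_{i+1} = (62 - m_{i+1}^2)/d_i, a_{i+1} = floor((a_0 + m_{i+1})/d_{i+1}):
  m_1 = 1*7 - 0 = 7, d_1 = (62 - 7^2)/1 = 13/1 = 13, a_1 = floor((7 + 7)/13) = 1.
  m_2 = 13*1 - 7 = 6, d_2 = (62 - 6^2)/13 = 26/13 = 2, a_2 = floor((7 + 6)/2) = 6.
  m_3 = 2*6 - 6 = 6, d_3 = (62 - 6^2)/2 = 26/2 = 13, a_3 = floor((7 + 6)/13) = 1.
  m_4 = 13*1 - 6 = 7, d_4 = (62 - 7^2)/13 = 13/13 = 1, a_4 = floor((7 + 7)/1) = 14.
  m_5 = 1*14 - 7 = 7, d_5 = (62 - 7^2)/1 = 13/1 = 13: (m_5, d_5) = (m_1, d_1) = (7, 13), so from here the quotients repeat a_1, ..., a_4; the period length is 4.
Hence the expansion of sqrt(62) is a_0 = 7 followed by the repeating block 1, 6, 1, 14 (period 4).

[7; overline(1, 6, 1, 14)]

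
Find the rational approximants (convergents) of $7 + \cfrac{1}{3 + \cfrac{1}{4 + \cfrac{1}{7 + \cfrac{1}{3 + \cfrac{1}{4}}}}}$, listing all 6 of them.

Using the convergent recurrence p_i = a_i*p_{i-1} + p_{i-2}, q_i = a_i*q_{i-1} + q_{i-2} with p_{-2}=0, p_{-1}=1, q_{-2}=1, q_{-1}=0:
  i=0: a_0=7, p_0 = 7*1 + 0 = 7, q_0 = 7*0 + 1 = 1.
  i=1: a_1=3, p_1 = 3*7 + 1 = 22, q_1 = 3*1 + 0 = 3.
  i=2: a_2=4, p_2 = 4*22 + 7 = 95, q_2 = 4*3 + 1 = 13.
  i=3: a_3=7, p_3 = 7*95 + 22 = 687, q_3 = 7*13 + 3 = 94.
  i=4: a_4=3, p_4 = 3*687 + 95 = 2156, q_4 = 3*94 + 13 = 295.
  i=5: a_5=4, p_5 = 4*2156 + 687 = 9311, q_5 = 4*295 + 94 = 1274.

7/1, 22/3, 95/13, 687/94, 2156/295, 9311/1274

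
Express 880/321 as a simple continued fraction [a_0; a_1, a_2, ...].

Run the Euclidean algorithm on 880 and 321; the successive quotients are the partial quotients a_0, a_1, ... (each step inverts the fractional part left over by the previous one):
  880 = 2*321 + 238, so a_0 = 2.
  321 = 1*238 + 83, so a_1 = 1.
  238 = 2*83 + 72, so a_2 = 2.
  83 = 1*72 + 11, so a_3 = 1.
  72 = 6*11 + 6, so a_4 = 6.
  11 = 1*6 + 5, so a_5 = 1.
  6 = 1*5 + 1, so a_6 = 1.
  5 = 5*1 + 0, so a_7 = 5.
The remainder reaches 0 after 8 divisions, so the expansion has 8 partial quotients, read off in order.

[2; 1, 2, 1, 6, 1, 1, 5]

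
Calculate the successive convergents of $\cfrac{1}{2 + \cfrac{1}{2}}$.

Using the convergent recurrence p_i = a_i*p_{i-1} + p_{i-2}, q_i = a_i*q_{i-1} + q_{i-2} with p_{-2}=0, p_{-1}=1, q_{-2}=1, q_{-1}=0:
  i=0: a_0=0, p_0 = 0*1 + 0 = 0, q_0 = 0*0 + 1 = 1.
  i=1: a_1=2, p_1 = 2*0 + 1 = 1, q_1 = 2*1 + 0 = 2.
  i=2: a_2=2, p_2 = 2*1 + 0 = 2, q_2 = 2*2 + 1 = 5.

0/1, 1/2, 2/5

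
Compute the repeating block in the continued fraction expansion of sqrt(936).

[30; (1, 1, 2, 6, 2, 1, 1, 60)]

Write x_i = (sqrt(936) + m_i)/d_i with (m_0, d_0) = (0, 1). a_0 = floor(sqrt(936)) = 30, since 30^2 = 900 <= 936 < 961 = 31^2.
Iterate m_{i+1} = d_i*a_i - m_i, d_{i+1} = (936 - m_{i+1}^2)/d_i, a_{i+1} = floor((a_0 + m_{i+1})/d_{i+1}):
  m_1 = 1*30 - 0 = 30, d_1 = (936 - 30^2)/1 = 36/1 = 36, a_1 = floor((30 + 30)/36) = 1.
  m_2 = 36*1 - 30 = 6, d_2 = (936 - 6^2)/36 = 900/36 = 25, a_2 = floor((30 + 6)/25) = 1.
  m_3 = 25*1 - 6 = 19, d_3 = (936 - 19^2)/25 = 575/25 = 23, a_3 = floor((30 + 19)/23) = 2.
  m_4 = 23*2 - 19 = 27, d_4 = (936 - 27^2)/23 = 207/23 = 9, a_4 = floor((30 + 27)/9) = 6.
  m_5 = 9*6 - 27 = 27, d_5 = (936 - 27^2)/9 = 207/9 = 23, a_5 = floor((30 + 27)/23) = 2.
  m_6 = 23*2 - 27 = 19, d_6 = (936 - 19^2)/23 = 575/23 = 25, a_6 = floor((30 + 19)/25) = 1.
  m_7 = 25*1 - 19 = 6, d_7 = (936 - 6^2)/25 = 900/25 = 36, a_7 = floor((30 + 6)/36) = 1.
  m_8 = 36*1 - 6 = 30, d_8 = (936 - 30^2)/36 = 36/36 = 1, a_8 = floor((30 + 30)/1) = 60.
  m_9 = 1*60 - 30 = 30, d_9 = (936 - 30^2)/1 = 36/1 = 36: (m_9, d_9) = (m_1, d_1) = (30, 36), so from here the quotients repeat a_1, ..., a_8; the period length is 8.
Hence the expansion of sqrt(936) is a_0 = 30 followed by the repeating block 1, 1, 2, 6, 2, 1, 1, 60 (period 8).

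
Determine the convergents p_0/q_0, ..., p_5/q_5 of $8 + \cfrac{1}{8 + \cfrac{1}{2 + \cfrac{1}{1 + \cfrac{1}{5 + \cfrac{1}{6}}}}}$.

Using the convergent recurrence p_i = a_i*p_{i-1} + p_{i-2}, q_i = a_i*q_{i-1} + q_{i-2} with p_{-2}=0, p_{-1}=1, q_{-2}=1, q_{-1}=0:
  i=0: a_0=8, p_0 = 8*1 + 0 = 8, q_0 = 8*0 + 1 = 1.
  i=1: a_1=8, p_1 = 8*8 + 1 = 65, q_1 = 8*1 + 0 = 8.
  i=2: a_2=2, p_2 = 2*65 + 8 = 138, q_2 = 2*8 + 1 = 17.
  i=3: a_3=1, p_3 = 1*138 + 65 = 203, q_3 = 1*17 + 8 = 25.
  i=4: a_4=5, p_4 = 5*203 + 138 = 1153, q_4 = 5*25 + 17 = 142.
  i=5: a_5=6, p_5 = 6*1153 + 203 = 7121, q_5 = 6*142 + 25 = 877.

8/1, 65/8, 138/17, 203/25, 1153/142, 7121/877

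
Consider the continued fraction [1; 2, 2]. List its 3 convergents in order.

Using the convergent recurrence p_i = a_i*p_{i-1} + p_{i-2}, q_i = a_i*q_{i-1} + q_{i-2} with p_{-2}=0, p_{-1}=1, q_{-2}=1, q_{-1}=0:
  i=0: a_0=1, p_0 = 1*1 + 0 = 1, q_0 = 1*0 + 1 = 1.
  i=1: a_1=2, p_1 = 2*1 + 1 = 3, q_1 = 2*1 + 0 = 2.
  i=2: a_2=2, p_2 = 2*3 + 1 = 7, q_2 = 2*2 + 1 = 5.

1/1, 3/2, 7/5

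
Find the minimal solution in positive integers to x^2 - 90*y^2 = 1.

(x, y) = (19, 2)

First expand sqrt(90) as a continued fraction. With x_i = (sqrt(90) + m_i)/d_i and (m_0, d_0) = (0, 1): a_0 = floor(sqrt(90)) = 9, since 9^2 = 81 <= 90 < 100 = 10^2.
Iterate m_{i+1} = d_i*a_i - m_i, d_{i+1} = (90 - m_{i+1}^2)/d_i, a_{i+1} = floor((a_0 + m_{i+1})/d_{i+1}):
  m_1 = 1*9 - 0 = 9, d_1 = (90 - 9^2)/1 = 9/1 = 9, a_1 = floor((9 + 9)/9) = 2.
  m_2 = 9*2 - 9 = 9, d_2 = (90 - 9^2)/9 = 9/9 = 1, a_2 = floor((9 + 9)/1) = 18.
  m_3 = 1*18 - 9 = 9, d_3 = (90 - 9^2)/1 = 9/1 = 9: (m_3, d_3) = (m_1, d_1) = (9, 9), so from here the quotients repeat a_1, a_2; the period length is 2.
So sqrt(90) = [9; (2, 18)] with period length k = 2.
k is even, so the fundamental solution of x^2 - 90y^2 = 1 is (p_{k-1}, q_{k-1}) = (p_1, q_1); compute convergents through index 1.
Convergents (p_i = a_i*p_{i-1} + p_{i-2}, q_i = a_i*q_{i-1} + q_{i-2} with p_{-2}=0, p_{-1}=1, q_{-2}=1, q_{-1}=0):
  i=0: a_0=9, p_0 = 9*1 + 0 = 9, q_0 = 9*0 + 1 = 1.
  i=1: a_1=2, p_1 = 2*9 + 1 = 19, q_1 = 2*1 + 0 = 2.
Check: 19^2 - 90*2^2 = 361 - 360 = 1, so (x, y) = (19, 2) solves the equation, and by the theorem it is the least positive solution.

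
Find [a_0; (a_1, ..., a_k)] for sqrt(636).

[25; (4, 1, 1, 3, 3, 12, 3, 3, 1, 1, 4, 50)]

Write x_i = (sqrt(636) + m_i)/d_i with (m_0, d_0) = (0, 1). a_0 = floor(sqrt(636)) = 25, since 25^2 = 625 <= 636 < 676 = 26^2.
Iterate m_{i+1} = d_i*a_i - m_i, d_{i+1} = (636 - m_{i+1}^2)/d_i, a_{i+1} = floor((a_0 + m_{i+1})/d_{i+1}):
  m_1 = 1*25 - 0 = 25, d_1 = (636 - 25^2)/1 = 11/1 = 11, a_1 = floor((25 + 25)/11) = 4.
  m_2 = 11*4 - 25 = 19, d_2 = (636 - 19^2)/11 = 275/11 = 25, a_2 = floor((25 + 19)/25) = 1.
  m_3 = 25*1 - 19 = 6, d_3 = (636 - 6^2)/25 = 600/25 = 24, a_3 = floor((25 + 6)/24) = 1.
  m_4 = 24*1 - 6 = 18, d_4 = (636 - 18^2)/24 = 312/24 = 13, a_4 = floor((25 + 18)/13) = 3.
  m_5 = 13*3 - 18 = 21, d_5 = (636 - 21^2)/13 = 195/13 = 15, a_5 = floor((25 + 21)/15) = 3.
  m_6 = 15*3 - 21 = 24, d_6 = (636 - 24^2)/15 = 60/15 = 4, a_6 = floor((25 + 24)/4) = 12.
  m_7 = 4*12 - 24 = 24, d_7 = (636 - 24^2)/4 = 60/4 = 15, a_7 = floor((25 + 24)/15) = 3.
  m_8 = 15*3 - 24 = 21, d_8 = (636 - 21^2)/15 = 195/15 = 13, a_8 = floor((25 + 21)/13) = 3.
  m_9 = 13*3 - 21 = 18, d_9 = (636 - 18^2)/13 = 312/13 = 24, a_9 = floor((25 + 18)/24) = 1.
  m_10 = 24*1 - 18 = 6, d_10 = (636 - 6^2)/24 = 600/24 = 25, a_10 = floor((25 + 6)/25) = 1.
  m_11 = 25*1 - 6 = 19, d_11 = (636 - 19^2)/25 = 275/25 = 11, a_11 = floor((25 + 19)/11) = 4.
  m_12 = 11*4 - 19 = 25, d_12 = (636 - 25^2)/11 = 11/11 = 1, a_12 = floor((25 + 25)/1) = 50.
  m_13 = 1*50 - 25 = 25, d_13 = (636 - 25^2)/1 = 11/1 = 11: (m_13, d_13) = (m_1, d_1) = (25, 11), so from here the quotients repeat a_1, ..., a_12; the period length is 12.
Hence the expansion of sqrt(636) is a_0 = 25 followed by the repeating block 4, 1, 1, 3, 3, 12, 3, 3, 1, 1, 4, 50 (period 12).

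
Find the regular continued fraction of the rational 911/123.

Run the Euclidean algorithm on 911 and 123; the successive quotients are the partial quotients a_0, a_1, ... (each step inverts the fractional part left over by the previous one):
  911 = 7*123 + 50, so a_0 = 7.
  123 = 2*50 + 23, so a_1 = 2.
  50 = 2*23 + 4, so a_2 = 2.
  23 = 5*4 + 3, so a_3 = 5.
  4 = 1*3 + 1, so a_4 = 1.
  3 = 3*1 + 0, so a_5 = 3.
The remainder reaches 0 after 6 divisions, so the expansion has 6 partial quotients, read off in order.

[7; 2, 2, 5, 1, 3]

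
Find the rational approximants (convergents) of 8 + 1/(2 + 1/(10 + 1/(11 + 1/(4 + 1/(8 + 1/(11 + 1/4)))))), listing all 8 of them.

8/1, 17/2, 178/21, 1975/233, 8078/953, 66599/7857, 740667/87380, 3029267/357377

Using the convergent recurrence p_i = a_i*p_{i-1} + p_{i-2}, q_i = a_i*q_{i-1} + q_{i-2} with p_{-2}=0, p_{-1}=1, q_{-2}=1, q_{-1}=0:
  i=0: a_0=8, p_0 = 8*1 + 0 = 8, q_0 = 8*0 + 1 = 1.
  i=1: a_1=2, p_1 = 2*8 + 1 = 17, q_1 = 2*1 + 0 = 2.
  i=2: a_2=10, p_2 = 10*17 + 8 = 178, q_2 = 10*2 + 1 = 21.
  i=3: a_3=11, p_3 = 11*178 + 17 = 1975, q_3 = 11*21 + 2 = 233.
  i=4: a_4=4, p_4 = 4*1975 + 178 = 8078, q_4 = 4*233 + 21 = 953.
  i=5: a_5=8, p_5 = 8*8078 + 1975 = 66599, q_5 = 8*953 + 233 = 7857.
  i=6: a_6=11, p_6 = 11*66599 + 8078 = 740667, q_6 = 11*7857 + 953 = 87380.
  i=7: a_7=4, p_7 = 4*740667 + 66599 = 3029267, q_7 = 4*87380 + 7857 = 357377.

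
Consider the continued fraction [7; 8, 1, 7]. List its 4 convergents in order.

7/1, 57/8, 64/9, 505/71

Using the convergent recurrence p_i = a_i*p_{i-1} + p_{i-2}, q_i = a_i*q_{i-1} + q_{i-2} with p_{-2}=0, p_{-1}=1, q_{-2}=1, q_{-1}=0:
  i=0: a_0=7, p_0 = 7*1 + 0 = 7, q_0 = 7*0 + 1 = 1.
  i=1: a_1=8, p_1 = 8*7 + 1 = 57, q_1 = 8*1 + 0 = 8.
  i=2: a_2=1, p_2 = 1*57 + 7 = 64, q_2 = 1*8 + 1 = 9.
  i=3: a_3=7, p_3 = 7*64 + 57 = 505, q_3 = 7*9 + 8 = 71.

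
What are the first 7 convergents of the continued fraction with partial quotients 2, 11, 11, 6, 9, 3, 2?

Using the convergent recurrence p_i = a_i*p_{i-1} + p_{i-2}, q_i = a_i*q_{i-1} + q_{i-2} with p_{-2}=0, p_{-1}=1, q_{-2}=1, q_{-1}=0:
  i=0: a_0=2, p_0 = 2*1 + 0 = 2, q_0 = 2*0 + 1 = 1.
  i=1: a_1=11, p_1 = 11*2 + 1 = 23, q_1 = 11*1 + 0 = 11.
  i=2: a_2=11, p_2 = 11*23 + 2 = 255, q_2 = 11*11 + 1 = 122.
  i=3: a_3=6, p_3 = 6*255 + 23 = 1553, q_3 = 6*122 + 11 = 743.
  i=4: a_4=9, p_4 = 9*1553 + 255 = 14232, q_4 = 9*743 + 122 = 6809.
  i=5: a_5=3, p_5 = 3*14232 + 1553 = 44249, q_5 = 3*6809 + 743 = 21170.
  i=6: a_6=2, p_6 = 2*44249 + 14232 = 102730, q_6 = 2*21170 + 6809 = 49149.

2/1, 23/11, 255/122, 1553/743, 14232/6809, 44249/21170, 102730/49149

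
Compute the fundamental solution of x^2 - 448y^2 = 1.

First expand sqrt(448) as a continued fraction. With x_i = (sqrt(448) + m_i)/d_i and (m_0, d_0) = (0, 1): a_0 = floor(sqrt(448)) = 21, since 21^2 = 441 <= 448 < 484 = 22^2.
Iterate m_{i+1} = d_i*a_i - m_i, d_{i+1} = (448 - m_{i+1}^2)/d_i, a_{i+1} = floor((a_0 + m_{i+1})/d_{i+1}):
  m_1 = 1*21 - 0 = 21, d_1 = (448 - 21^2)/1 = 7/1 = 7, a_1 = floor((21 + 21)/7) = 6.
  m_2 = 7*6 - 21 = 21, d_2 = (448 - 21^2)/7 = 7/7 = 1, a_2 = floor((21 + 21)/1) = 42.
  m_3 = 1*42 - 21 = 21, d_3 = (448 - 21^2)/1 = 7/1 = 7: (m_3, d_3) = (m_1, d_1) = (21, 7), so from here the quotients repeat a_1, a_2; the period length is 2.
So sqrt(448) = [21; (6, 42)] with period length k = 2.
k is even, so the fundamental solution of x^2 - 448y^2 = 1 is (p_{k-1}, q_{k-1}) = (p_1, q_1); compute convergents through index 1.
Convergents (p_i = a_i*p_{i-1} + p_{i-2}, q_i = a_i*q_{i-1} + q_{i-2} with p_{-2}=0, p_{-1}=1, q_{-2}=1, q_{-1}=0):
  i=0: a_0=21, p_0 = 21*1 + 0 = 21, q_0 = 21*0 + 1 = 1.
  i=1: a_1=6, p_1 = 6*21 + 1 = 127, q_1 = 6*1 + 0 = 6.
Check: 127^2 - 448*6^2 = 16129 - 16128 = 1, so (x, y) = (127, 6) solves the equation, and by the theorem it is the least positive solution.

(x, y) = (127, 6)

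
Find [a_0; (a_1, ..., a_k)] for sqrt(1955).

[44; (4, 1, 1, 1, 4, 88)]

Write x_i = (sqrt(1955) + m_i)/d_i with (m_0, d_0) = (0, 1). a_0 = floor(sqrt(1955)) = 44, since 44^2 = 1936 <= 1955 < 2025 = 45^2.
Iterate m_{i+1} = d_i*a_i - m_i, d_{i+1} = (1955 - m_{i+1}^2)/d_i, a_{i+1} = floor((a_0 + m_{i+1})/d_{i+1}):
  m_1 = 1*44 - 0 = 44, d_1 = (1955 - 44^2)/1 = 19/1 = 19, a_1 = floor((44 + 44)/19) = 4.
  m_2 = 19*4 - 44 = 32, d_2 = (1955 - 32^2)/19 = 931/19 = 49, a_2 = floor((44 + 32)/49) = 1.
  m_3 = 49*1 - 32 = 17, d_3 = (1955 - 17^2)/49 = 1666/49 = 34, a_3 = floor((44 + 17)/34) = 1.
  m_4 = 34*1 - 17 = 17, d_4 = (1955 - 17^2)/34 = 1666/34 = 49, a_4 = floor((44 + 17)/49) = 1.
  m_5 = 49*1 - 17 = 32, d_5 = (1955 - 32^2)/49 = 931/49 = 19, a_5 = floor((44 + 32)/19) = 4.
  m_6 = 19*4 - 32 = 44, d_6 = (1955 - 44^2)/19 = 19/19 = 1, a_6 = floor((44 + 44)/1) = 88.
  m_7 = 1*88 - 44 = 44, d_7 = (1955 - 44^2)/1 = 19/1 = 19: (m_7, d_7) = (m_1, d_1) = (44, 19), so from here the quotients repeat a_1, ..., a_6; the period length is 6.
Hence the expansion of sqrt(1955) is a_0 = 44 followed by the repeating block 4, 1, 1, 1, 4, 88 (period 6).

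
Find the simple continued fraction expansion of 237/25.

Run the Euclidean algorithm on 237 and 25; the successive quotients are the partial quotients a_0, a_1, ... (each step inverts the fractional part left over by the previous one):
  237 = 9*25 + 12, so a_0 = 9.
  25 = 2*12 + 1, so a_1 = 2.
  12 = 12*1 + 0, so a_2 = 12.
The remainder reaches 0 after 3 divisions, so the expansion has 3 partial quotients, read off in order.

[9; 2, 12]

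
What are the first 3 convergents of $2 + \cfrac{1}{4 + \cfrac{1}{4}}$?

2/1, 9/4, 38/17

Using the convergent recurrence p_i = a_i*p_{i-1} + p_{i-2}, q_i = a_i*q_{i-1} + q_{i-2} with p_{-2}=0, p_{-1}=1, q_{-2}=1, q_{-1}=0:
  i=0: a_0=2, p_0 = 2*1 + 0 = 2, q_0 = 2*0 + 1 = 1.
  i=1: a_1=4, p_1 = 4*2 + 1 = 9, q_1 = 4*1 + 0 = 4.
  i=2: a_2=4, p_2 = 4*9 + 2 = 38, q_2 = 4*4 + 1 = 17.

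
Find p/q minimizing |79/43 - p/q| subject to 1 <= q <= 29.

46/25

Expand x = 79/43 as a continued fraction with the Euclidean algorithm:
  79 = 1*43 + 36, so a_0 = 1.
  43 = 1*36 + 7, so a_1 = 1.
  36 = 5*7 + 1, so a_2 = 5.
  7 = 7*1 + 0, so a_3 = 7.
so x = [1; 1, 5, 7].
Convergents (p_i = a_i*p_{i-1} + p_{i-2}, q_i = a_i*q_{i-1} + q_{i-2} with p_{-2}=0, p_{-1}=1, q_{-2}=1, q_{-1}=0), until the denominator exceeds 29:
  i=0: a_0=1, p_0 = 1*1 + 0 = 1, q_0 = 1*0 + 1 = 1.
  i=1: a_1=1, p_1 = 1*1 + 1 = 2, q_1 = 1*1 + 0 = 1.
  i=2: a_2=5, p_2 = 5*2 + 1 = 11, q_2 = 5*1 + 1 = 6.
  i=3: a_3=7, p_3 = 7*11 + 2 = 79, q_3 = 7*6 + 1 = 43.
q_3 = 43 > 29, so the last convergent with denominator <= 29 is p_2/q_2 = 11/6.
The closest fraction with denominator <= 29 is either p_2/q_2 or the intermediate fraction (k*p_2 + p_1)/(k*q_2 + q_1) with the largest k >= 1 whose denominator stays <= 29; these approach x as k grows, and every other convergent or intermediate fraction in range is farther away.
Largest k: floor((29 - q_1)/q_2) = floor((29 - 1)/6) = 4.
That gives (4*11 + 2)/(4*6 + 1) = 46/25.
Compare the errors: |x - 11/6| = |79*6 - 11*43|/(43*6) = 1/258, and |x - 46/25| = |79*25 - 46*43|/(43*25) = 3/1075.
Cross-multiplying, 3*258 = 774 < 1075 = 1*1075, so 3/1075 is smaller: the intermediate fraction 46/25 is closer to x than 11/6.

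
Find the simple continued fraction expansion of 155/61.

[2; 1, 1, 5, 1, 1, 2]

Run the Euclidean algorithm on 155 and 61; the successive quotients are the partial quotients a_0, a_1, ... (each step inverts the fractional part left over by the previous one):
  155 = 2*61 + 33, so a_0 = 2.
  61 = 1*33 + 28, so a_1 = 1.
  33 = 1*28 + 5, so a_2 = 1.
  28 = 5*5 + 3, so a_3 = 5.
  5 = 1*3 + 2, so a_4 = 1.
  3 = 1*2 + 1, so a_5 = 1.
  2 = 2*1 + 0, so a_6 = 2.
The remainder reaches 0 after 7 divisions, so the expansion has 7 partial quotients, read off in order.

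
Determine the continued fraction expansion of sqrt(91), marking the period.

[9; (1, 1, 5, 1, 5, 1, 1, 18)]

Write x_i = (sqrt(91) + m_i)/d_i with (m_0, d_0) = (0, 1). a_0 = floor(sqrt(91)) = 9, since 9^2 = 81 <= 91 < 100 = 10^2.
Iterate m_{i+1} = d_i*a_i - m_i, d_{i+1} = (91 - m_{i+1}^2)/d_i, a_{i+1} = floor((a_0 + m_{i+1})/d_{i+1}):
  m_1 = 1*9 - 0 = 9, d_1 = (91 - 9^2)/1 = 10/1 = 10, a_1 = floor((9 + 9)/10) = 1.
  m_2 = 10*1 - 9 = 1, d_2 = (91 - 1^2)/10 = 90/10 = 9, a_2 = floor((9 + 1)/9) = 1.
  m_3 = 9*1 - 1 = 8, d_3 = (91 - 8^2)/9 = 27/9 = 3, a_3 = floor((9 + 8)/3) = 5.
  m_4 = 3*5 - 8 = 7, d_4 = (91 - 7^2)/3 = 42/3 = 14, a_4 = floor((9 + 7)/14) = 1.
  m_5 = 14*1 - 7 = 7, d_5 = (91 - 7^2)/14 = 42/14 = 3, a_5 = floor((9 + 7)/3) = 5.
  m_6 = 3*5 - 7 = 8, d_6 = (91 - 8^2)/3 = 27/3 = 9, a_6 = floor((9 + 8)/9) = 1.
  m_7 = 9*1 - 8 = 1, d_7 = (91 - 1^2)/9 = 90/9 = 10, a_7 = floor((9 + 1)/10) = 1.
  m_8 = 10*1 - 1 = 9, d_8 = (91 - 9^2)/10 = 10/10 = 1, a_8 = floor((9 + 9)/1) = 18.
  m_9 = 1*18 - 9 = 9, d_9 = (91 - 9^2)/1 = 10/1 = 10: (m_9, d_9) = (m_1, d_1) = (9, 10), so from here the quotients repeat a_1, ..., a_8; the period length is 8.
Hence the expansion of sqrt(91) is a_0 = 9 followed by the repeating block 1, 1, 5, 1, 5, 1, 1, 18 (period 8).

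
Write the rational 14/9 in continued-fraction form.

Run the Euclidean algorithm on 14 and 9; the successive quotients are the partial quotients a_0, a_1, ... (each step inverts the fractional part left over by the previous one):
  14 = 1*9 + 5, so a_0 = 1.
  9 = 1*5 + 4, so a_1 = 1.
  5 = 1*4 + 1, so a_2 = 1.
  4 = 4*1 + 0, so a_3 = 4.
The remainder reaches 0 after 4 divisions, so the expansion has 4 partial quotients, read off in order.

[1; 1, 1, 4]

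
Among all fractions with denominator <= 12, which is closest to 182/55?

33/10

Expand x = 182/55 as a continued fraction with the Euclidean algorithm:
  182 = 3*55 + 17, so a_0 = 3.
  55 = 3*17 + 4, so a_1 = 3.
  17 = 4*4 + 1, so a_2 = 4.
  4 = 4*1 + 0, so a_3 = 4.
so x = [3; 3, 4, 4].
Convergents (p_i = a_i*p_{i-1} + p_{i-2}, q_i = a_i*q_{i-1} + q_{i-2} with p_{-2}=0, p_{-1}=1, q_{-2}=1, q_{-1}=0), until the denominator exceeds 12:
  i=0: a_0=3, p_0 = 3*1 + 0 = 3, q_0 = 3*0 + 1 = 1.
  i=1: a_1=3, p_1 = 3*3 + 1 = 10, q_1 = 3*1 + 0 = 3.
  i=2: a_2=4, p_2 = 4*10 + 3 = 43, q_2 = 4*3 + 1 = 13.
q_2 = 13 > 12, so the last convergent with denominator <= 12 is p_1/q_1 = 10/3.
The closest fraction with denominator <= 12 is either p_1/q_1 or the intermediate fraction (k*p_1 + p_0)/(k*q_1 + q_0) with the largest k >= 1 whose denominator stays <= 12; these approach x as k grows, and every other convergent or intermediate fraction in range is farther away.
Largest k: floor((12 - q_0)/q_1) = floor((12 - 1)/3) = 3.
That gives (3*10 + 3)/(3*3 + 1) = 33/10.
Compare the errors: |x - 10/3| = |182*3 - 10*55|/(55*3) = 4/165, and |x - 33/10| = |182*10 - 33*55|/(55*10) = 5/550.
Cross-multiplying, 5*165 = 825 < 2200 = 4*550, so 5/550 is smaller: the intermediate fraction 33/10 is closer to x than 10/3.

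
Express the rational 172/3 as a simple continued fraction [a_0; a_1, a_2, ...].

[57; 3]

Run the Euclidean algorithm on 172 and 3; the successive quotients are the partial quotients a_0, a_1, ... (each step inverts the fractional part left over by the previous one):
  172 = 57*3 + 1, so a_0 = 57.
  3 = 3*1 + 0, so a_1 = 3.
The remainder reaches 0 after 2 divisions, so the expansion has 2 partial quotients, read off in order.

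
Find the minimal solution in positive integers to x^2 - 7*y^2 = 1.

First expand sqrt(7) as a continued fraction. With x_i = (sqrt(7) + m_i)/d_i and (m_0, d_0) = (0, 1): a_0 = floor(sqrt(7)) = 2, since 2^2 = 4 <= 7 < 9 = 3^2.
Iterate m_{i+1} = d_i*a_i - m_i, d_{i+1} = (7 - m_{i+1}^2)/d_i, a_{i+1} = floor((a_0 + m_{i+1})/d_{i+1}):
  m_1 = 1*2 - 0 = 2, d_1 = (7 - 2^2)/1 = 3/1 = 3, a_1 = floor((2 + 2)/3) = 1.
  m_2 = 3*1 - 2 = 1, d_2 = (7 - 1^2)/3 = 6/3 = 2, a_2 = floor((2 + 1)/2) = 1.
  m_3 = 2*1 - 1 = 1, d_3 = (7 - 1^2)/2 = 6/2 = 3, a_3 = floor((2 + 1)/3) = 1.
  m_4 = 3*1 - 1 = 2, d_4 = (7 - 2^2)/3 = 3/3 = 1, a_4 = floor((2 + 2)/1) = 4.
  m_5 = 1*4 - 2 = 2, d_5 = (7 - 2^2)/1 = 3/1 = 3: (m_5, d_5) = (m_1, d_1) = (2, 3), so from here the quotients repeat a_1, ..., a_4; the period length is 4.
So sqrt(7) = [2; (1, 1, 1, 4)] with period length k = 4.
k is even, so the fundamental solution of x^2 - 7y^2 = 1 is (p_{k-1}, q_{k-1}) = (p_3, q_3); compute convergents through index 3.
Convergents (p_i = a_i*p_{i-1} + p_{i-2}, q_i = a_i*q_{i-1} + q_{i-2} with p_{-2}=0, p_{-1}=1, q_{-2}=1, q_{-1}=0):
  i=0: a_0=2, p_0 = 2*1 + 0 = 2, q_0 = 2*0 + 1 = 1.
  i=1: a_1=1, p_1 = 1*2 + 1 = 3, q_1 = 1*1 + 0 = 1.
  i=2: a_2=1, p_2 = 1*3 + 2 = 5, q_2 = 1*1 + 1 = 2.
  i=3: a_3=1, p_3 = 1*5 + 3 = 8, q_3 = 1*2 + 1 = 3.
Check: 8^2 - 7*3^2 = 64 - 63 = 1, so (x, y) = (8, 3) solves the equation, and by the theorem it is the least positive solution.

(x, y) = (8, 3)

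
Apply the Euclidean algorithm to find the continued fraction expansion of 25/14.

[1; 1, 3, 1, 2]

Run the Euclidean algorithm on 25 and 14; the successive quotients are the partial quotients a_0, a_1, ... (each step inverts the fractional part left over by the previous one):
  25 = 1*14 + 11, so a_0 = 1.
  14 = 1*11 + 3, so a_1 = 1.
  11 = 3*3 + 2, so a_2 = 3.
  3 = 1*2 + 1, so a_3 = 1.
  2 = 2*1 + 0, so a_4 = 2.
The remainder reaches 0 after 5 divisions, so the expansion has 5 partial quotients, read off in order.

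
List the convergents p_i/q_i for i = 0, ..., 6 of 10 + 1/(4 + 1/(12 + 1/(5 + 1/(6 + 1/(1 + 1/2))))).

10/1, 41/4, 502/49, 2551/249, 15808/1543, 18359/1792, 52526/5127

Using the convergent recurrence p_i = a_i*p_{i-1} + p_{i-2}, q_i = a_i*q_{i-1} + q_{i-2} with p_{-2}=0, p_{-1}=1, q_{-2}=1, q_{-1}=0:
  i=0: a_0=10, p_0 = 10*1 + 0 = 10, q_0 = 10*0 + 1 = 1.
  i=1: a_1=4, p_1 = 4*10 + 1 = 41, q_1 = 4*1 + 0 = 4.
  i=2: a_2=12, p_2 = 12*41 + 10 = 502, q_2 = 12*4 + 1 = 49.
  i=3: a_3=5, p_3 = 5*502 + 41 = 2551, q_3 = 5*49 + 4 = 249.
  i=4: a_4=6, p_4 = 6*2551 + 502 = 15808, q_4 = 6*249 + 49 = 1543.
  i=5: a_5=1, p_5 = 1*15808 + 2551 = 18359, q_5 = 1*1543 + 249 = 1792.
  i=6: a_6=2, p_6 = 2*18359 + 15808 = 52526, q_6 = 2*1792 + 1543 = 5127.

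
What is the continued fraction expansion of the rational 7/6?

[1; 6]

Run the Euclidean algorithm on 7 and 6; the successive quotients are the partial quotients a_0, a_1, ... (each step inverts the fractional part left over by the previous one):
  7 = 1*6 + 1, so a_0 = 1.
  6 = 6*1 + 0, so a_1 = 6.
The remainder reaches 0 after 2 divisions, so the expansion has 2 partial quotients, read off in order.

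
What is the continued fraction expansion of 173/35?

Run the Euclidean algorithm on 173 and 35; the successive quotients are the partial quotients a_0, a_1, ... (each step inverts the fractional part left over by the previous one):
  173 = 4*35 + 33, so a_0 = 4.
  35 = 1*33 + 2, so a_1 = 1.
  33 = 16*2 + 1, so a_2 = 16.
  2 = 2*1 + 0, so a_3 = 2.
The remainder reaches 0 after 4 divisions, so the expansion has 4 partial quotients, read off in order.

[4; 1, 16, 2]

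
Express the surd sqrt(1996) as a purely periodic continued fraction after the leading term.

Write x_i = (sqrt(1996) + m_i)/d_i with (m_0, d_0) = (0, 1). a_0 = floor(sqrt(1996)) = 44, since 44^2 = 1936 <= 1996 < 2025 = 45^2.
Iterate m_{i+1} = d_i*a_i - m_i, d_{i+1} = (1996 - m_{i+1}^2)/d_i, a_{i+1} = floor((a_0 + m_{i+1})/d_{i+1}):
  m_1 = 1*44 - 0 = 44, d_1 = (1996 - 44^2)/1 = 60/1 = 60, a_1 = floor((44 + 44)/60) = 1.
  m_2 = 60*1 - 44 = 16, d_2 = (1996 - 16^2)/60 = 1740/60 = 29, a_2 = floor((44 + 16)/29) = 2.
  m_3 = 29*2 - 16 = 42, d_3 = (1996 - 42^2)/29 = 232/29 = 8, a_3 = floor((44 + 42)/8) = 10.
  m_4 = 8*10 - 42 = 38, d_4 = (1996 - 38^2)/8 = 552/8 = 69, a_4 = floor((44 + 38)/69) = 1.
  m_5 = 69*1 - 38 = 31, d_5 = (1996 - 31^2)/69 = 1035/69 = 15, a_5 = floor((44 + 31)/15) = 5.
  m_6 = 15*5 - 31 = 44, d_6 = (1996 - 44^2)/15 = 60/15 = 4, a_6 = floor((44 + 44)/4) = 22.
  m_7 = 4*22 - 44 = 44, d_7 = (1996 - 44^2)/4 = 60/4 = 15, a_7 = floor((44 + 44)/15) = 5.
  m_8 = 15*5 - 44 = 31, d_8 = (1996 - 31^2)/15 = 1035/15 = 69, a_8 = floor((44 + 31)/69) = 1.
  m_9 = 69*1 - 31 = 38, d_9 = (1996 - 38^2)/69 = 552/69 = 8, a_9 = floor((44 + 38)/8) = 10.
  m_10 = 8*10 - 38 = 42, d_10 = (1996 - 42^2)/8 = 232/8 = 29, a_10 = floor((44 + 42)/29) = 2.
  m_11 = 29*2 - 42 = 16, d_11 = (1996 - 16^2)/29 = 1740/29 = 60, a_11 = floor((44 + 16)/60) = 1.
  m_12 = 60*1 - 16 = 44, d_12 = (1996 - 44^2)/60 = 60/60 = 1, a_12 = floor((44 + 44)/1) = 88.
  m_13 = 1*88 - 44 = 44, d_13 = (1996 - 44^2)/1 = 60/1 = 60: (m_13, d_13) = (m_1, d_1) = (44, 60), so from here the quotients repeat a_1, ..., a_12; the period length is 12.
Hence the expansion of sqrt(1996) is a_0 = 44 followed by the repeating block 1, 2, 10, 1, 5, 22, 5, 1, 10, 2, 1, 88 (period 12).

[44; (1, 2, 10, 1, 5, 22, 5, 1, 10, 2, 1, 88)]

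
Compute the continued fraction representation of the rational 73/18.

[4; 18]

Run the Euclidean algorithm on 73 and 18; the successive quotients are the partial quotients a_0, a_1, ... (each step inverts the fractional part left over by the previous one):
  73 = 4*18 + 1, so a_0 = 4.
  18 = 18*1 + 0, so a_1 = 18.
The remainder reaches 0 after 2 divisions, so the expansion has 2 partial quotients, read off in order.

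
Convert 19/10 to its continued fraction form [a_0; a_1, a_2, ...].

[1; 1, 9]

Run the Euclidean algorithm on 19 and 10; the successive quotients are the partial quotients a_0, a_1, ... (each step inverts the fractional part left over by the previous one):
  19 = 1*10 + 9, so a_0 = 1.
  10 = 1*9 + 1, so a_1 = 1.
  9 = 9*1 + 0, so a_2 = 9.
The remainder reaches 0 after 3 divisions, so the expansion has 3 partial quotients, read off in order.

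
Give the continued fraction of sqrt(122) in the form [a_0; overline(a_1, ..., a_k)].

[11; overline(22)]

Write x_i = (sqrt(122) + m_i)/d_i with (m_0, d_0) = (0, 1). a_0 = floor(sqrt(122)) = 11, since 11^2 = 121 <= 122 < 144 = 12^2.
Iterate m_{i+1} = d_i*a_i - m_i, d_{i+1} = (122 - m_{i+1}^2)/d_i, a_{i+1} = floor((a_0 + m_{i+1})/d_{i+1}):
  m_1 = 1*11 - 0 = 11, d_1 = (122 - 11^2)/1 = 1/1 = 1, a_1 = floor((11 + 11)/1) = 22.
  m_2 = 1*22 - 11 = 11, d_2 = (122 - 11^2)/1 = 1/1 = 1: (m_2, d_2) = (m_1, d_1) = (11, 1), so from here the quotient a_1 repeats; the period length is 1.
Hence the expansion of sqrt(122) is a_0 = 11 followed by the repeating block 22 (period 1).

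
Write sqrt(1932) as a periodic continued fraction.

Write x_i = (sqrt(1932) + m_i)/d_i with (m_0, d_0) = (0, 1). a_0 = floor(sqrt(1932)) = 43, since 43^2 = 1849 <= 1932 < 1936 = 44^2.
Iterate m_{i+1} = d_i*a_i - m_i, d_{i+1} = (1932 - m_{i+1}^2)/d_i, a_{i+1} = floor((a_0 + m_{i+1})/d_{i+1}):
  m_1 = 1*43 - 0 = 43, d_1 = (1932 - 43^2)/1 = 83/1 = 83, a_1 = floor((43 + 43)/83) = 1.
  m_2 = 83*1 - 43 = 40, d_2 = (1932 - 40^2)/83 = 332/83 = 4, a_2 = floor((43 + 40)/4) = 20.
  m_3 = 4*20 - 40 = 40, d_3 = (1932 - 40^2)/4 = 332/4 = 83, a_3 = floor((43 + 40)/83) = 1.
  m_4 = 83*1 - 40 = 43, d_4 = (1932 - 43^2)/83 = 83/83 = 1, a_4 = floor((43 + 43)/1) = 86.
  m_5 = 1*86 - 43 = 43, d_5 = (1932 - 43^2)/1 = 83/1 = 83: (m_5, d_5) = (m_1, d_1) = (43, 83), so from here the quotients repeat a_1, ..., a_4; the period length is 4.
Hence the expansion of sqrt(1932) is a_0 = 43 followed by the repeating block 1, 20, 1, 86 (period 4).

[43; (1, 20, 1, 86)]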